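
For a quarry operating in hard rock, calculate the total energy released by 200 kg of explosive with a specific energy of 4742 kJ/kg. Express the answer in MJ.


Energy = mass * specific_energy / 1000
= 200 * 4742 / 1000
= 948400 / 1000
= 948.4 MJ

948.4 MJ


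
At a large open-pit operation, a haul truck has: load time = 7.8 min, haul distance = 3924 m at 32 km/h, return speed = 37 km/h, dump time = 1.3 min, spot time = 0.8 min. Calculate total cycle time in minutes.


Convert haul speed to m/min: 32 * 1000/60 = 533.3333333 m/min
Haul time = 3924 / 533.3333333 = 7.3575 min
Convert return speed to m/min: 37 * 1000/60 = 616.6666667 m/min
Return time = 3924 / 616.6666667 = 6.363243243 min
Total cycle time:
= 7.8 + 7.3575 + 1.3 + 6.363243243 + 0.8
= 23.6207 min

23.6207 min


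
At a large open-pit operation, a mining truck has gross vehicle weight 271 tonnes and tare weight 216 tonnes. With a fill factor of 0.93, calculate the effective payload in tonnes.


51.15 tonnes

Maximum payload = gross - tare
= 271 - 216 = 55 tonnes
Effective payload = max payload * fill factor
= 55 * 0.93
= 51.15 tonnes


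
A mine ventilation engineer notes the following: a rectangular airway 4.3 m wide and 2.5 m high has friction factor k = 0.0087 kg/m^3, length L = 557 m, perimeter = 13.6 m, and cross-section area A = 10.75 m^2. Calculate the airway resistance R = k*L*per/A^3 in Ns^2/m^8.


0.0531 Ns^2/m^8

Compute the numerator:
k * L * per = 0.0087 * 557 * 13.6
= 65.90424
Compute the denominator:
A^3 = 10.75^3 = 1242.296875
Resistance:
R = 65.90424 / 1242.296875
= 0.0531 Ns^2/m^8


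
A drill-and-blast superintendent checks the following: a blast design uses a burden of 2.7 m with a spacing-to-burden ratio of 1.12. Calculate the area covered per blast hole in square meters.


8.1648 m^2

First, find the spacing:
Spacing = burden * ratio = 2.7 * 1.12
= 3.024 m
Then, calculate the area:
Area = burden * spacing = 2.7 * 3.024
= 8.1648 m^2


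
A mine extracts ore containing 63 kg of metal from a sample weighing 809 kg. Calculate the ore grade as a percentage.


Ore grade = (metal mass / ore mass) * 100
= (63 / 809) * 100
= 0.07787391842 * 100
= 7.7874%

7.7874%


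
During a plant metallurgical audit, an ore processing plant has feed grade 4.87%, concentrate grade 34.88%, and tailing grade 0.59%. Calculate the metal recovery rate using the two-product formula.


Using the two-product formula:
R = 100 * c * (f - t) / (f * (c - t))
Numerator = 100 * 34.88 * (4.87 - 0.59)
= 100 * 34.88 * 4.28
= 14928.64
Denominator = 4.87 * (34.88 - 0.59)
= 4.87 * 34.29
= 166.9923
R = 14928.64 / 166.9923
= 89.3972%

89.3972%


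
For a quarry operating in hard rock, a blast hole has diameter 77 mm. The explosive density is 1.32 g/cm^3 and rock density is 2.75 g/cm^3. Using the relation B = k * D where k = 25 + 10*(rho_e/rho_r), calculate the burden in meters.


2.2946 m

First, compute k:
rho_e / rho_r = 1.32 / 2.75 = 0.48
k = 25 + 10 * 0.48 = 29.8
Then, compute burden:
B = k * D / 1000 = 29.8 * 77 / 1000
= 2294.6 / 1000
= 2.2946 m


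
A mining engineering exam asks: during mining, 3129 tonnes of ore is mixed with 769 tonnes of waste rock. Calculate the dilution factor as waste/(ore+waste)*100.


Total material = ore + waste
= 3129 + 769 = 3898 tonnes
Dilution = waste / total * 100
= 769 / 3898 * 100
= 0.1972806567 * 100
= 19.7281%

19.7281%


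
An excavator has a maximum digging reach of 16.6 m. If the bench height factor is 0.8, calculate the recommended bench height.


13.28 m

Bench height = reach * factor
= 16.6 * 0.8
= 13.28 m


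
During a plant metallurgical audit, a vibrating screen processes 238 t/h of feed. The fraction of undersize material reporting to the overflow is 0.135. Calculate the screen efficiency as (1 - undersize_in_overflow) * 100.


Screen efficiency = (1 - fraction of undersize in overflow) * 100
= (1 - 0.135) * 100
= 0.865 * 100
= 86.5%

86.5%


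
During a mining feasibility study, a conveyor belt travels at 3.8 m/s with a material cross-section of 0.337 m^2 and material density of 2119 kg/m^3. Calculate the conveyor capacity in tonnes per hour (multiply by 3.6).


Volumetric flow = speed * area
= 3.8 * 0.337 = 1.2806 m^3/s
Mass flow = volumetric * density
= 1.2806 * 2119 = 2713.5914 kg/s
Convert to t/h: multiply by 3.6
Capacity = 2713.5914 * 3.6
= 9768.929 t/h

9768.929 t/h


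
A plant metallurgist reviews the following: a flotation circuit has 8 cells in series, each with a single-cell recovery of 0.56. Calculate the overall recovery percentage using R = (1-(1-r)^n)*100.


99.8595%

Complement of single-cell recovery:
1 - r = 1 - 0.56 = 0.44
Raise to power n:
(1 - r)^8 = 0.44^8 = 0.001404822363
Overall recovery:
R = (1 - 0.001404822363) * 100
= 99.8595%


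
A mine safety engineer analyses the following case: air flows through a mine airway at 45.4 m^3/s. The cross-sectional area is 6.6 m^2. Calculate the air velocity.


6.8788 m/s

Velocity = flow rate / cross-sectional area
= 45.4 / 6.6
= 6.8788 m/s


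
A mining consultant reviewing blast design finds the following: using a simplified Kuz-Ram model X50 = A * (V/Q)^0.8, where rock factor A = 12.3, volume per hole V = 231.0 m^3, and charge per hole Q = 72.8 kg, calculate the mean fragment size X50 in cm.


30.9806 cm

Compute V/Q:
V/Q = 231.0 / 72.8 = 3.173076923
Raise to the power 0.8:
(V/Q)^0.8 = 3.173076923^0.8 = 2.518746619
Multiply by A:
X50 = 12.3 * 2.518746619
= 30.9806 cm


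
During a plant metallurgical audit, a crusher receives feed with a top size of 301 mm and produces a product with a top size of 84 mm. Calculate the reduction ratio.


3.5833

Reduction ratio = feed size / product size
= 301 / 84
= 3.5833


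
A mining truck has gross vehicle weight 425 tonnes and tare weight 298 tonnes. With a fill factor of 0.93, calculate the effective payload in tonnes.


118.11 tonnes

Maximum payload = gross - tare
= 425 - 298 = 127 tonnes
Effective payload = max payload * fill factor
= 127 * 0.93
= 118.11 tonnes


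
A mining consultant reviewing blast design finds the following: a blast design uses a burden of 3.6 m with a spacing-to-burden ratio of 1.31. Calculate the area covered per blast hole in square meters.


First, find the spacing:
Spacing = burden * ratio = 3.6 * 1.31
= 4.716 m
Then, calculate the area:
Area = burden * spacing = 3.6 * 4.716
= 16.9776 m^2

16.9776 m^2


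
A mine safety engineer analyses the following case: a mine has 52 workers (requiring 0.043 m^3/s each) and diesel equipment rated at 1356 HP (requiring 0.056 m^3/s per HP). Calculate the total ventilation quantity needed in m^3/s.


Airflow for workers:
Q_people = 52 * 0.043 = 2.236 m^3/s
Airflow for diesel equipment:
Q_diesel = 1356 * 0.056 = 75.936 m^3/s
Total ventilation:
Q_total = 2.236 + 75.936
= 78.172 m^3/s

78.172 m^3/s


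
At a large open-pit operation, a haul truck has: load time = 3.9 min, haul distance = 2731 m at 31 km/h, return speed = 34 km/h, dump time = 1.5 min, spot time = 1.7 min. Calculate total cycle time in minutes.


Convert haul speed to m/min: 31 * 1000/60 = 516.6666667 m/min
Haul time = 2731 / 516.6666667 = 5.285806452 min
Convert return speed to m/min: 34 * 1000/60 = 566.6666667 m/min
Return time = 2731 / 566.6666667 = 4.819411765 min
Total cycle time:
= 3.9 + 5.285806452 + 1.5 + 4.819411765 + 1.7
= 17.2052 min

17.2052 min


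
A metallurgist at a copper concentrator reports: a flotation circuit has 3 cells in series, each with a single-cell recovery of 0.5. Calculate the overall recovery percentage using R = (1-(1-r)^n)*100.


Complement of single-cell recovery:
1 - r = 1 - 0.5 = 0.5
Raise to power n:
(1 - r)^3 = 0.5^3 = 0.125
Overall recovery:
R = (1 - 0.125) * 100
= 87.5%

87.5%


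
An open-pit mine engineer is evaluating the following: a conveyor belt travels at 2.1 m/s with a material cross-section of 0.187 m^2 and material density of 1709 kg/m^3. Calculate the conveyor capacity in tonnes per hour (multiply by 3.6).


Volumetric flow = speed * area
= 2.1 * 0.187 = 0.3927 m^3/s
Mass flow = volumetric * density
= 0.3927 * 1709 = 671.1243 kg/s
Convert to t/h: multiply by 3.6
Capacity = 671.1243 * 3.6
= 2416.0475 t/h

2416.0475 t/h


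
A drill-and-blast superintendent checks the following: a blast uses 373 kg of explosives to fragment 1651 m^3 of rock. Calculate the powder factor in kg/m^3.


Powder factor = explosive mass / rock volume
= 373 / 1651
= 0.2259 kg/m^3

0.2259 kg/m^3


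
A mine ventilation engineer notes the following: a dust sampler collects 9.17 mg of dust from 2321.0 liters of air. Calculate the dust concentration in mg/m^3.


Convert liters to m^3: 1 m^3 = 1000 L
Concentration = mass / volume * 1000
= 9.17 / 2321.0 * 1000
= 0.00395088324 * 1000
= 3.9509 mg/m^3

3.9509 mg/m^3


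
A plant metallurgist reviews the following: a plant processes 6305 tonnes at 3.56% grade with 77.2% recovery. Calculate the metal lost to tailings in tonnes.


51.1764 tonnes

Total metal in feed:
= 6305 * 3.56 / 100 = 224.458 tonnes
Metal recovered:
= 224.458 * 77.2 / 100 = 173.281576 tonnes
Metal lost to tailings:
= 224.458 - 173.281576
= 51.1764 tonnes


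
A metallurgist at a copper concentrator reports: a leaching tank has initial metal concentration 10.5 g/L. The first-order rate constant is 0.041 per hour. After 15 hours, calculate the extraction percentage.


Compute the exponent:
-k * t = -0.041 * 15 = -0.615
Remaining concentration:
C = 10.5 * exp(-0.615)
= 10.5 * 0.5406408953
= 5.676729401 g/L
Extracted = 10.5 - 5.676729401 = 4.823270599 g/L
Extraction % = 4.823270599 / 10.5 * 100
= 45.9359%

45.9359%


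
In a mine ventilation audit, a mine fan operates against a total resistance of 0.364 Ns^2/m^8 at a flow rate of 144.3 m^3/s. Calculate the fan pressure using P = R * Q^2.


Compute Q^2:
Q^2 = 144.3^2 = 20822.49
Compute pressure:
P = R * Q^2 = 0.364 * 20822.49
= 7579.3864 Pa

7579.3864 Pa


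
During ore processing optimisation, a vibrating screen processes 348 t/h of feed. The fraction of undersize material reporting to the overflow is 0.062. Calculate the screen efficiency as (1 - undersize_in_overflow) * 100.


93.8%

Screen efficiency = (1 - fraction of undersize in overflow) * 100
= (1 - 0.062) * 100
= 0.938 * 100
= 93.8%


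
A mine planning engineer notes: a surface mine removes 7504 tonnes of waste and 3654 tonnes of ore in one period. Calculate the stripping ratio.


Stripping ratio = waste tonnage / ore tonnage
= 7504 / 3654
= 2.0536

2.0536


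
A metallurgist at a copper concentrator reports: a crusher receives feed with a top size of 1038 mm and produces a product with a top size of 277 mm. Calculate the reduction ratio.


3.7473

Reduction ratio = feed size / product size
= 1038 / 277
= 3.7473


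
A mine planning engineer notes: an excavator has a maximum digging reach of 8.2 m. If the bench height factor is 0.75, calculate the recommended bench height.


Bench height = reach * factor
= 8.2 * 0.75
= 6.15 m

6.15 m


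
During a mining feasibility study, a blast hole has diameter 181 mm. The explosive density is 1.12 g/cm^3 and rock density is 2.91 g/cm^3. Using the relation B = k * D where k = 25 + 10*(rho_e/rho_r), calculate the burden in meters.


5.2216 m

First, compute k:
rho_e / rho_r = 1.12 / 2.91 = 0.3848797251
k = 25 + 10 * 0.3848797251 = 28.84879725
Then, compute burden:
B = k * D / 1000 = 28.84879725 * 181 / 1000
= 5221.632302 / 1000
= 5.2216 m


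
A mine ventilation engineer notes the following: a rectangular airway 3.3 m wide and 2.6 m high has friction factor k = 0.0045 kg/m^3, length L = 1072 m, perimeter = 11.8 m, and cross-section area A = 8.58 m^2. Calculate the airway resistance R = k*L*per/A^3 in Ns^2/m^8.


Compute the numerator:
k * L * per = 0.0045 * 1072 * 11.8
= 56.9232
Compute the denominator:
A^3 = 8.58^3 = 631.628712
Resistance:
R = 56.9232 / 631.628712
= 0.0901 Ns^2/m^8

0.0901 Ns^2/m^8


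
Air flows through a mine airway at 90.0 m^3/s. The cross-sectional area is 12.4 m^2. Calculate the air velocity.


7.2581 m/s

Velocity = flow rate / cross-sectional area
= 90.0 / 12.4
= 7.2581 m/s


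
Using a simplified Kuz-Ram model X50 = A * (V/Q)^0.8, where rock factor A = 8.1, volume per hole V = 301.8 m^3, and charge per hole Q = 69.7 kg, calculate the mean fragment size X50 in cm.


26.1622 cm

Compute V/Q:
V/Q = 301.8 / 69.7 = 4.329985653
Raise to the power 0.8:
(V/Q)^0.8 = 4.329985653^0.8 = 3.229900665
Multiply by A:
X50 = 8.1 * 3.229900665
= 26.1622 cm


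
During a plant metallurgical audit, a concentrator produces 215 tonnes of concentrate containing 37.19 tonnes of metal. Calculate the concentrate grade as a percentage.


17.2977%

Grade = (metal in concentrate / concentrate mass) * 100
= (37.19 / 215) * 100
= 0.1729767442 * 100
= 17.2977%


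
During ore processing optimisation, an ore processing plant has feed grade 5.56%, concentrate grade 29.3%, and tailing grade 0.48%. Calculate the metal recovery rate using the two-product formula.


Using the two-product formula:
R = 100 * c * (f - t) / (f * (c - t))
Numerator = 100 * 29.3 * (5.56 - 0.48)
= 100 * 29.3 * 5.08
= 14884.4
Denominator = 5.56 * (29.3 - 0.48)
= 5.56 * 28.82
= 160.2392
R = 14884.4 / 160.2392
= 92.8886%

92.8886%


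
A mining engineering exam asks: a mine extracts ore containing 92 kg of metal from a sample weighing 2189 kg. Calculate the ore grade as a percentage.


4.2028%

Ore grade = (metal mass / ore mass) * 100
= (92 / 2189) * 100
= 0.04202832344 * 100
= 4.2028%


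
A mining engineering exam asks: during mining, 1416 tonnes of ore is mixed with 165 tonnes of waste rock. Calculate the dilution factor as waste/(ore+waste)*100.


10.4364%

Total material = ore + waste
= 1416 + 165 = 1581 tonnes
Dilution = waste / total * 100
= 165 / 1581 * 100
= 0.1043643264 * 100
= 10.4364%


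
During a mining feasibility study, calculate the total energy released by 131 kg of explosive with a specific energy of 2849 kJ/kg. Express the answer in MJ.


Energy = mass * specific_energy / 1000
= 131 * 2849 / 1000
= 373219 / 1000
= 373.219 MJ

373.219 MJ


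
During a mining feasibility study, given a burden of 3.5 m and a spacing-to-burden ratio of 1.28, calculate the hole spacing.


Spacing = burden * ratio
= 3.5 * 1.28
= 4.48 m

4.48 m


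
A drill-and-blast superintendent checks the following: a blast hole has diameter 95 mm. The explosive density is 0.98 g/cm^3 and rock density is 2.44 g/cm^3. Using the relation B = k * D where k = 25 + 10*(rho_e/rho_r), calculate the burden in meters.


First, compute k:
rho_e / rho_r = 0.98 / 2.44 = 0.4016393443
k = 25 + 10 * 0.4016393443 = 29.01639344
Then, compute burden:
B = k * D / 1000 = 29.01639344 * 95 / 1000
= 2756.557377 / 1000
= 2.7566 m

2.7566 m


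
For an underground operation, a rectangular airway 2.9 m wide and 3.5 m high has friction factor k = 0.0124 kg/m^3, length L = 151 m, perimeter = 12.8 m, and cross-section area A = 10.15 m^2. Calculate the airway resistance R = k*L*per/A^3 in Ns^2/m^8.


Compute the numerator:
k * L * per = 0.0124 * 151 * 12.8
= 23.96672
Compute the denominator:
A^3 = 10.15^3 = 1045.678375
Resistance:
R = 23.96672 / 1045.678375
= 0.0229 Ns^2/m^8

0.0229 Ns^2/m^8


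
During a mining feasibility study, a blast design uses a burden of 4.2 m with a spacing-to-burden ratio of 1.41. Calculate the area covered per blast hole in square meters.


24.8724 m^2

First, find the spacing:
Spacing = burden * ratio = 4.2 * 1.41
= 5.922 m
Then, calculate the area:
Area = burden * spacing = 4.2 * 5.922
= 24.8724 m^2


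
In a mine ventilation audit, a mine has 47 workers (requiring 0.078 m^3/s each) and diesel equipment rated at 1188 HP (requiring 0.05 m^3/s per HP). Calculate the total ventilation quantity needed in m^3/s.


63.066 m^3/s

Airflow for workers:
Q_people = 47 * 0.078 = 3.666 m^3/s
Airflow for diesel equipment:
Q_diesel = 1188 * 0.05 = 59.4 m^3/s
Total ventilation:
Q_total = 3.666 + 59.4
= 63.066 m^3/s


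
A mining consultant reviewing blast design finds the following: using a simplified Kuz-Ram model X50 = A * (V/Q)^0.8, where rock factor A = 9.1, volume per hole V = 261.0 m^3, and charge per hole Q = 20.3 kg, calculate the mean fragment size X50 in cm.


Compute V/Q:
V/Q = 261.0 / 20.3 = 12.85714286
Raise to the power 0.8:
(V/Q)^0.8 = 12.85714286^0.8 = 7.714638416
Multiply by A:
X50 = 9.1 * 7.714638416
= 70.2032 cm

70.2032 cm


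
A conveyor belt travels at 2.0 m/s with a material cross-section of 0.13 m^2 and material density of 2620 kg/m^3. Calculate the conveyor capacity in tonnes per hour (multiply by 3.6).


Volumetric flow = speed * area
= 2.0 * 0.13 = 0.26 m^3/s
Mass flow = volumetric * density
= 0.26 * 2620 = 681.2 kg/s
Convert to t/h: multiply by 3.6
Capacity = 681.2 * 3.6
= 2452.32 t/h

2452.32 t/h


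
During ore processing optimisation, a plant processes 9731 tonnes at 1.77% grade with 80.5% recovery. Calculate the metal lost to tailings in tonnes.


33.5865 tonnes

Total metal in feed:
= 9731 * 1.77 / 100 = 172.2387 tonnes
Metal recovered:
= 172.2387 * 80.5 / 100 = 138.6521535 tonnes
Metal lost to tailings:
= 172.2387 - 138.6521535
= 33.5865 tonnes


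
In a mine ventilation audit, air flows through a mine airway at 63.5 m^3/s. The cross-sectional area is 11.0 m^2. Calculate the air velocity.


Velocity = flow rate / cross-sectional area
= 63.5 / 11.0
= 5.7727 m/s

5.7727 m/s


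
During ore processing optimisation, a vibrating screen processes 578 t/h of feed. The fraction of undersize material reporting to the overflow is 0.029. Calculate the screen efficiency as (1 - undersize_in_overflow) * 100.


Screen efficiency = (1 - fraction of undersize in overflow) * 100
= (1 - 0.029) * 100
= 0.971 * 100
= 97.1%

97.1%


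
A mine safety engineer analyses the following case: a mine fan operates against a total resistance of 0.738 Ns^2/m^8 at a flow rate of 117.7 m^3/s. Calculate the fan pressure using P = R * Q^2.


Compute Q^2:
Q^2 = 117.7^2 = 13853.29
Compute pressure:
P = R * Q^2 = 0.738 * 13853.29
= 10223.728 Pa

10223.728 Pa


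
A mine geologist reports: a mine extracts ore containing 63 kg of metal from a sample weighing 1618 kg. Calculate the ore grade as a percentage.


Ore grade = (metal mass / ore mass) * 100
= (63 / 1618) * 100
= 0.03893695921 * 100
= 3.8937%

3.8937%


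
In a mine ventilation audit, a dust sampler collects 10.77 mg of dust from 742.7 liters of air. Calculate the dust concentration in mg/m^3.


Convert liters to m^3: 1 m^3 = 1000 L
Concentration = mass / volume * 1000
= 10.77 / 742.7 * 1000
= 0.01450114447 * 1000
= 14.5011 mg/m^3

14.5011 mg/m^3


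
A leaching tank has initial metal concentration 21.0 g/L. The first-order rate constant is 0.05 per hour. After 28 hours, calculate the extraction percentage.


Compute the exponent:
-k * t = -0.05 * 28 = -1.4
Remaining concentration:
C = 21.0 * exp(-1.4)
= 21.0 * 0.2465969639
= 5.178536243 g/L
Extracted = 21.0 - 5.178536243 = 15.82146376 g/L
Extraction % = 15.82146376 / 21.0 * 100
= 75.3403%

75.3403%


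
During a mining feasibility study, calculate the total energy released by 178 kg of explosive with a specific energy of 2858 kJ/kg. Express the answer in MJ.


508.724 MJ

Energy = mass * specific_energy / 1000
= 178 * 2858 / 1000
= 508724 / 1000
= 508.724 MJ


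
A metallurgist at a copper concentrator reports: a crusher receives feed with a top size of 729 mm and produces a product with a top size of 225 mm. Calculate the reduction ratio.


3.24

Reduction ratio = feed size / product size
= 729 / 225
= 3.24


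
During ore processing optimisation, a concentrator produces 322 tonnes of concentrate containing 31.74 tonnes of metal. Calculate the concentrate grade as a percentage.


9.8571%

Grade = (metal in concentrate / concentrate mass) * 100
= (31.74 / 322) * 100
= 0.09857142857 * 100
= 9.8571%


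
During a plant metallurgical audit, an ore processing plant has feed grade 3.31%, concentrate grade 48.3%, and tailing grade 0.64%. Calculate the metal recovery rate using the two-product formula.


Using the two-product formula:
R = 100 * c * (f - t) / (f * (c - t))
Numerator = 100 * 48.3 * (3.31 - 0.64)
= 100 * 48.3 * 2.67
= 12896.1
Denominator = 3.31 * (48.3 - 0.64)
= 3.31 * 47.66
= 157.7546
R = 12896.1 / 157.7546
= 81.7479%

81.7479%


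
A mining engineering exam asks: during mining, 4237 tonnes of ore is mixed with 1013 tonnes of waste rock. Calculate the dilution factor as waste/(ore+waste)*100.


Total material = ore + waste
= 4237 + 1013 = 5250 tonnes
Dilution = waste / total * 100
= 1013 / 5250 * 100
= 0.192952381 * 100
= 19.2952%

19.2952%


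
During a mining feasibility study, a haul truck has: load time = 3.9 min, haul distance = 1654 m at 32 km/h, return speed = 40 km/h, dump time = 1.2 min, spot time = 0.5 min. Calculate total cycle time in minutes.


11.1823 min

Convert haul speed to m/min: 32 * 1000/60 = 533.3333333 m/min
Haul time = 1654 / 533.3333333 = 3.10125 min
Convert return speed to m/min: 40 * 1000/60 = 666.6666667 m/min
Return time = 1654 / 666.6666667 = 2.481 min
Total cycle time:
= 3.9 + 3.10125 + 1.2 + 2.481 + 0.5
= 11.1823 min


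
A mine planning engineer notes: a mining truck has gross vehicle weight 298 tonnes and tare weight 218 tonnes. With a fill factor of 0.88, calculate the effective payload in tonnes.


70.4 tonnes

Maximum payload = gross - tare
= 298 - 218 = 80 tonnes
Effective payload = max payload * fill factor
= 80 * 0.88
= 70.4 tonnes


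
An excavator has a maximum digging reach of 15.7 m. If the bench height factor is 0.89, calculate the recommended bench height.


13.973 m

Bench height = reach * factor
= 15.7 * 0.89
= 13.973 m


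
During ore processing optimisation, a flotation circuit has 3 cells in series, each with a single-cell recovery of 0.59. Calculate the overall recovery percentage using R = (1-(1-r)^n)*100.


93.1079%

Complement of single-cell recovery:
1 - r = 1 - 0.59 = 0.41
Raise to power n:
(1 - r)^3 = 0.41^3 = 0.068921
Overall recovery:
R = (1 - 0.068921) * 100
= 93.1079%


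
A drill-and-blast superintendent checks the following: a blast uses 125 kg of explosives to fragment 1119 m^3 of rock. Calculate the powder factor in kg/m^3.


Powder factor = explosive mass / rock volume
= 125 / 1119
= 0.1117 kg/m^3

0.1117 kg/m^3


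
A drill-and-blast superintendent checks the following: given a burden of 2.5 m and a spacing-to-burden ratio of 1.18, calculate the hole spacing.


Spacing = burden * ratio
= 2.5 * 1.18
= 2.95 m

2.95 m


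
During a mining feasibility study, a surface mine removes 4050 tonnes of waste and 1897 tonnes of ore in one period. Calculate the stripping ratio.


Stripping ratio = waste tonnage / ore tonnage
= 4050 / 1897
= 2.1349

2.1349


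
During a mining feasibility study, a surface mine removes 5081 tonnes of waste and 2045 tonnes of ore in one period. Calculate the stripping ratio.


Stripping ratio = waste tonnage / ore tonnage
= 5081 / 2045
= 2.4846

2.4846


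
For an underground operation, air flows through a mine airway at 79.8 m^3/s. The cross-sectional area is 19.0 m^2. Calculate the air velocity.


4.2 m/s

Velocity = flow rate / cross-sectional area
= 79.8 / 19.0
= 4.2 m/s


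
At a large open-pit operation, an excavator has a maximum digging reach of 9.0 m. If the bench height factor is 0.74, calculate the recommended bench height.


6.66 m

Bench height = reach * factor
= 9.0 * 0.74
= 6.66 m


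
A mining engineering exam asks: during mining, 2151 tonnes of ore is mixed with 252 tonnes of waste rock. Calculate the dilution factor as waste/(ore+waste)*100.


Total material = ore + waste
= 2151 + 252 = 2403 tonnes
Dilution = waste / total * 100
= 252 / 2403 * 100
= 0.1048689139 * 100
= 10.4869%

10.4869%


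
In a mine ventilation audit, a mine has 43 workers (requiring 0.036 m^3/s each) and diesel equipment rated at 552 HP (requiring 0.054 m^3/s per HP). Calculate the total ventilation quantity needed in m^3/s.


31.356 m^3/s

Airflow for workers:
Q_people = 43 * 0.036 = 1.548 m^3/s
Airflow for diesel equipment:
Q_diesel = 552 * 0.054 = 29.808 m^3/s
Total ventilation:
Q_total = 1.548 + 29.808
= 31.356 m^3/s


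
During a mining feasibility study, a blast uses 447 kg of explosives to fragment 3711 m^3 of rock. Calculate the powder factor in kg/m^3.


0.1205 kg/m^3

Powder factor = explosive mass / rock volume
= 447 / 3711
= 0.1205 kg/m^3


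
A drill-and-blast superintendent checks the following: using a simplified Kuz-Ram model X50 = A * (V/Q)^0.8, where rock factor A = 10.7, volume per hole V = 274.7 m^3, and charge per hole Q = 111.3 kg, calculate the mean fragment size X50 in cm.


22.0432 cm

Compute V/Q:
V/Q = 274.7 / 111.3 = 2.468104223
Raise to the power 0.8:
(V/Q)^0.8 = 2.468104223^0.8 = 2.06011183
Multiply by A:
X50 = 10.7 * 2.06011183
= 22.0432 cm


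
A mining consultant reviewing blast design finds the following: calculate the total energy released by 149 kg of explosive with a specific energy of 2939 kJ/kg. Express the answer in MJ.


Energy = mass * specific_energy / 1000
= 149 * 2939 / 1000
= 437911 / 1000
= 437.911 MJ

437.911 MJ


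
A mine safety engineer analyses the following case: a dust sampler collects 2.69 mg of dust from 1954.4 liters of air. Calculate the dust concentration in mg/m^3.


Convert liters to m^3: 1 m^3 = 1000 L
Concentration = mass / volume * 1000
= 2.69 / 1954.4 * 1000
= 0.001376381498 * 1000
= 1.3764 mg/m^3

1.3764 mg/m^3


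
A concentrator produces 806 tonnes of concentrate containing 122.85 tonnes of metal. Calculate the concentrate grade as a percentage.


15.2419%

Grade = (metal in concentrate / concentrate mass) * 100
= (122.85 / 806) * 100
= 0.1524193548 * 100
= 15.2419%


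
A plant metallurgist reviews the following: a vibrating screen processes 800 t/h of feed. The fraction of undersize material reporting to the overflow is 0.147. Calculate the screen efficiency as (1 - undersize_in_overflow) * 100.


85.3%

Screen efficiency = (1 - fraction of undersize in overflow) * 100
= (1 - 0.147) * 100
= 0.853 * 100
= 85.3%


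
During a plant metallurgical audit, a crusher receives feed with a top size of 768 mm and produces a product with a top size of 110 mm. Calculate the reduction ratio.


Reduction ratio = feed size / product size
= 768 / 110
= 6.9818

6.9818


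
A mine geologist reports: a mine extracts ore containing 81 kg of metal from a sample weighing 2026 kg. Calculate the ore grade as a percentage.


Ore grade = (metal mass / ore mass) * 100
= (81 / 2026) * 100
= 0.03998025666 * 100
= 3.998%

3.998%


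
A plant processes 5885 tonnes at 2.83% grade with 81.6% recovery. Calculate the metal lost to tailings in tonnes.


Total metal in feed:
= 5885 * 2.83 / 100 = 166.5455 tonnes
Metal recovered:
= 166.5455 * 81.6 / 100 = 135.901128 tonnes
Metal lost to tailings:
= 166.5455 - 135.901128
= 30.6444 tonnes

30.6444 tonnes


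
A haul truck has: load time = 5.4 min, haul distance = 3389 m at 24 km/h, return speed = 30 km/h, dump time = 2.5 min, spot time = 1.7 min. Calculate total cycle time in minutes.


24.8505 min

Convert haul speed to m/min: 24 * 1000/60 = 400 m/min
Haul time = 3389 / 400 = 8.4725 min
Convert return speed to m/min: 30 * 1000/60 = 500 m/min
Return time = 3389 / 500 = 6.778 min
Total cycle time:
= 5.4 + 8.4725 + 2.5 + 6.778 + 1.7
= 24.8505 min


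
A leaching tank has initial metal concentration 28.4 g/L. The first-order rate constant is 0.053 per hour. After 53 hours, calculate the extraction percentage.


93.9735%

Compute the exponent:
-k * t = -0.053 * 53 = -2.809
Remaining concentration:
C = 28.4 * exp(-2.809)
= 28.4 * 0.0602652275
= 1.711532461 g/L
Extracted = 28.4 - 1.711532461 = 26.68846754 g/L
Extraction % = 26.68846754 / 28.4 * 100
= 93.9735%


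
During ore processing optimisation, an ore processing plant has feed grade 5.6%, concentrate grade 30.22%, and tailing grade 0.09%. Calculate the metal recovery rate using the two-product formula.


Using the two-product formula:
R = 100 * c * (f - t) / (f * (c - t))
Numerator = 100 * 30.22 * (5.6 - 0.09)
= 100 * 30.22 * 5.51
= 16651.22
Denominator = 5.6 * (30.22 - 0.09)
= 5.6 * 30.13
= 168.728
R = 16651.22 / 168.728
= 98.6868%

98.6868%


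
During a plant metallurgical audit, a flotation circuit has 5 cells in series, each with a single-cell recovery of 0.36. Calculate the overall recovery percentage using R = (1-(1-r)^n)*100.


89.2626%

Complement of single-cell recovery:
1 - r = 1 - 0.36 = 0.64
Raise to power n:
(1 - r)^5 = 0.64^5 = 0.1073741824
Overall recovery:
R = (1 - 0.1073741824) * 100
= 89.2626%


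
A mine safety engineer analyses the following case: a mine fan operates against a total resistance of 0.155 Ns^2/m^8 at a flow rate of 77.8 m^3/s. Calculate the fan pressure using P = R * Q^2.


Compute Q^2:
Q^2 = 77.8^2 = 6052.84
Compute pressure:
P = R * Q^2 = 0.155 * 6052.84
= 938.1902 Pa

938.1902 Pa


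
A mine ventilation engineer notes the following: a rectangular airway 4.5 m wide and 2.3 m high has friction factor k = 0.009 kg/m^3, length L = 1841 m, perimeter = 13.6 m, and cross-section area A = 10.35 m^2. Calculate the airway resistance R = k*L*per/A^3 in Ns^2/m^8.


0.2032 Ns^2/m^8

Compute the numerator:
k * L * per = 0.009 * 1841 * 13.6
= 225.3384
Compute the denominator:
A^3 = 10.35^3 = 1108.717875
Resistance:
R = 225.3384 / 1108.717875
= 0.2032 Ns^2/m^8


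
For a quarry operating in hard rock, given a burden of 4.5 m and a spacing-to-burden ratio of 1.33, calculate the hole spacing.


5.985 m

Spacing = burden * ratio
= 4.5 * 1.33
= 5.985 m


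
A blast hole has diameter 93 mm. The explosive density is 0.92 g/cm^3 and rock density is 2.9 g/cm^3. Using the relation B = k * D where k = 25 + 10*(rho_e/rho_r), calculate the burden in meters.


First, compute k:
rho_e / rho_r = 0.92 / 2.9 = 0.3172413793
k = 25 + 10 * 0.3172413793 = 28.17241379
Then, compute burden:
B = k * D / 1000 = 28.17241379 * 93 / 1000
= 2620.034483 / 1000
= 2.62 m

2.62 m


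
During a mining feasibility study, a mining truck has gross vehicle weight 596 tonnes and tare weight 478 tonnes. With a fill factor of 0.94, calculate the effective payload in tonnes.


110.92 tonnes

Maximum payload = gross - tare
= 596 - 478 = 118 tonnes
Effective payload = max payload * fill factor
= 118 * 0.94
= 110.92 tonnes


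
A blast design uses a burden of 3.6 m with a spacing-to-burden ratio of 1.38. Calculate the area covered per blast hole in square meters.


First, find the spacing:
Spacing = burden * ratio = 3.6 * 1.38
= 4.968 m
Then, calculate the area:
Area = burden * spacing = 3.6 * 4.968
= 17.8848 m^2

17.8848 m^2


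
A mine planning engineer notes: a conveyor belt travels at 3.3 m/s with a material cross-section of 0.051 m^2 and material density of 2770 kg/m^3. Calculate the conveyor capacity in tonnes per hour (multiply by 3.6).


Volumetric flow = speed * area
= 3.3 * 0.051 = 0.1683 m^3/s
Mass flow = volumetric * density
= 0.1683 * 2770 = 466.191 kg/s
Convert to t/h: multiply by 3.6
Capacity = 466.191 * 3.6
= 1678.2876 t/h

1678.2876 t/h


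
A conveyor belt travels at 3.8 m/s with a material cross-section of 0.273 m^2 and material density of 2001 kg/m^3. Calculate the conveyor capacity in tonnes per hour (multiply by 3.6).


Volumetric flow = speed * area
= 3.8 * 0.273 = 1.0374 m^3/s
Mass flow = volumetric * density
= 1.0374 * 2001 = 2075.8374 kg/s
Convert to t/h: multiply by 3.6
Capacity = 2075.8374 * 3.6
= 7473.0146 t/h

7473.0146 t/h


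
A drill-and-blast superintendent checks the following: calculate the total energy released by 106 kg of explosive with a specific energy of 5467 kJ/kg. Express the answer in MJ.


Energy = mass * specific_energy / 1000
= 106 * 5467 / 1000
= 579502 / 1000
= 579.502 MJ

579.502 MJ


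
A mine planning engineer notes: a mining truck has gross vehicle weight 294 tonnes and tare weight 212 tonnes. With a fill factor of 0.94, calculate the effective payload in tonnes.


77.08 tonnes

Maximum payload = gross - tare
= 294 - 212 = 82 tonnes
Effective payload = max payload * fill factor
= 82 * 0.94
= 77.08 tonnes


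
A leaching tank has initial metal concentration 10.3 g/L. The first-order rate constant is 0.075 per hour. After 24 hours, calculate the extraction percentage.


83.4701%

Compute the exponent:
-k * t = -0.075 * 24 = -1.8
Remaining concentration:
C = 10.3 * exp(-1.8)
= 10.3 * 0.1652988882
= 1.702578549 g/L
Extracted = 10.3 - 1.702578549 = 8.597421451 g/L
Extraction % = 8.597421451 / 10.3 * 100
= 83.4701%


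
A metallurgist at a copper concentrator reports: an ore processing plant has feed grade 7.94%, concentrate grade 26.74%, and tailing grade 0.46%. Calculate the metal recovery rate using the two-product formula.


Using the two-product formula:
R = 100 * c * (f - t) / (f * (c - t))
Numerator = 100 * 26.74 * (7.94 - 0.46)
= 100 * 26.74 * 7.48
= 20001.52
Denominator = 7.94 * (26.74 - 0.46)
= 7.94 * 26.28
= 208.6632
R = 20001.52 / 208.6632
= 95.8555%

95.8555%


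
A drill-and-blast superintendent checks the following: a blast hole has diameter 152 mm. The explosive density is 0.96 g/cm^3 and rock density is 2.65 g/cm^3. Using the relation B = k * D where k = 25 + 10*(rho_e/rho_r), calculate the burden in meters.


4.3506 m

First, compute k:
rho_e / rho_r = 0.96 / 2.65 = 0.3622641509
k = 25 + 10 * 0.3622641509 = 28.62264151
Then, compute burden:
B = k * D / 1000 = 28.62264151 * 152 / 1000
= 4350.641509 / 1000
= 4.3506 m


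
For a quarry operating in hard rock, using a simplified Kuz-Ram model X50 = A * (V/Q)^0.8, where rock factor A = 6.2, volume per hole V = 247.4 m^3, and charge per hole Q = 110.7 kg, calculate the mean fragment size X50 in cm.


11.7976 cm

Compute V/Q:
V/Q = 247.4 / 110.7 = 2.234869015
Raise to the power 0.8:
(V/Q)^0.8 = 2.234869015^0.8 = 1.902837315
Multiply by A:
X50 = 6.2 * 1.902837315
= 11.7976 cm


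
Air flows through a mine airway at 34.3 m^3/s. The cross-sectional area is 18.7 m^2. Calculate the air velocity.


Velocity = flow rate / cross-sectional area
= 34.3 / 18.7
= 1.8342 m/s

1.8342 m/s


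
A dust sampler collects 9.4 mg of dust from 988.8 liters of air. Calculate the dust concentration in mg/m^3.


Convert liters to m^3: 1 m^3 = 1000 L
Concentration = mass / volume * 1000
= 9.4 / 988.8 * 1000
= 0.009506472492 * 1000
= 9.5065 mg/m^3

9.5065 mg/m^3


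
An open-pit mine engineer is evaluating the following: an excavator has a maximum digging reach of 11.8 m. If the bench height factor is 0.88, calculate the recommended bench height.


Bench height = reach * factor
= 11.8 * 0.88
= 10.384 m

10.384 m


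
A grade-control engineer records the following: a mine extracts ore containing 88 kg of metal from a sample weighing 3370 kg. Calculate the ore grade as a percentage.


2.6113%

Ore grade = (metal mass / ore mass) * 100
= (88 / 3370) * 100
= 0.02611275964 * 100
= 2.6113%


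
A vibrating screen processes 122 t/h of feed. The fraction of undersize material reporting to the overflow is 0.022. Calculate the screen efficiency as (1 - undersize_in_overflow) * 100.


Screen efficiency = (1 - fraction of undersize in overflow) * 100
= (1 - 0.022) * 100
= 0.978 * 100
= 97.8%

97.8%


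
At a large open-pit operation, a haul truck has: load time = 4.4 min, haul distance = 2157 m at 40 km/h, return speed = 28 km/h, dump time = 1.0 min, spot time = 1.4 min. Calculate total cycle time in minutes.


14.6576 min

Convert haul speed to m/min: 40 * 1000/60 = 666.6666667 m/min
Haul time = 2157 / 666.6666667 = 3.2355 min
Convert return speed to m/min: 28 * 1000/60 = 466.6666667 m/min
Return time = 2157 / 466.6666667 = 4.622142857 min
Total cycle time:
= 4.4 + 3.2355 + 1.0 + 4.622142857 + 1.4
= 14.6576 min


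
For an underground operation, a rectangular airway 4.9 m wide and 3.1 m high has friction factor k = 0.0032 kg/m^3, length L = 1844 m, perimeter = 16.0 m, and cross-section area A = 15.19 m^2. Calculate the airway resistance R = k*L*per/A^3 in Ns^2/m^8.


0.0269 Ns^2/m^8

Compute the numerator:
k * L * per = 0.0032 * 1844 * 16.0
= 94.4128
Compute the denominator:
A^3 = 15.19^3 = 3504.881359
Resistance:
R = 94.4128 / 3504.881359
= 0.0269 Ns^2/m^8


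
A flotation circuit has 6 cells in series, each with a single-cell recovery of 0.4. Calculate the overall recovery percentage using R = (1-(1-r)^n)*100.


95.3344%

Complement of single-cell recovery:
1 - r = 1 - 0.4 = 0.6
Raise to power n:
(1 - r)^6 = 0.6^6 = 0.046656
Overall recovery:
R = (1 - 0.046656) * 100
= 95.3344%


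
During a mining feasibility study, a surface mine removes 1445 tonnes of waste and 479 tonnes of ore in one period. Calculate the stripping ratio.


Stripping ratio = waste tonnage / ore tonnage
= 1445 / 479
= 3.0167

3.0167


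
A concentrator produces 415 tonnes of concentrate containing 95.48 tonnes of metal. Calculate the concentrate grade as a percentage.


Grade = (metal in concentrate / concentrate mass) * 100
= (95.48 / 415) * 100
= 0.2300722892 * 100
= 23.0072%

23.0072%


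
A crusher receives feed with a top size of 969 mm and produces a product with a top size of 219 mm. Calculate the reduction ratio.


4.4247

Reduction ratio = feed size / product size
= 969 / 219
= 4.4247


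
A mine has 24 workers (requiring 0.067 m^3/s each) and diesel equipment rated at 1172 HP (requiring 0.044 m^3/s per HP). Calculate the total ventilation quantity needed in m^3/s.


Airflow for workers:
Q_people = 24 * 0.067 = 1.608 m^3/s
Airflow for diesel equipment:
Q_diesel = 1172 * 0.044 = 51.568 m^3/s
Total ventilation:
Q_total = 1.608 + 51.568
= 53.176 m^3/s

53.176 m^3/s


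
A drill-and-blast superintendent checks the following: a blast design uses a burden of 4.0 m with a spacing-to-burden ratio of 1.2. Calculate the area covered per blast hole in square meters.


19.2 m^2

First, find the spacing:
Spacing = burden * ratio = 4.0 * 1.2
= 4.8 m
Then, calculate the area:
Area = burden * spacing = 4.0 * 4.8
= 19.2 m^2


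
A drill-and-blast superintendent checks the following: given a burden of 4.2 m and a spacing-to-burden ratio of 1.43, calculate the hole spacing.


6.006 m

Spacing = burden * ratio
= 4.2 * 1.43
= 6.006 m


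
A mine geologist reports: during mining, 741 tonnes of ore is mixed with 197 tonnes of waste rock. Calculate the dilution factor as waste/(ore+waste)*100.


Total material = ore + waste
= 741 + 197 = 938 tonnes
Dilution = waste / total * 100
= 197 / 938 * 100
= 0.210021322 * 100
= 21.0021%

21.0021%


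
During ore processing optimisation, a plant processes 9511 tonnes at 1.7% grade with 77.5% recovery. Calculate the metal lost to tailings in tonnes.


Total metal in feed:
= 9511 * 1.7 / 100 = 161.687 tonnes
Metal recovered:
= 161.687 * 77.5 / 100 = 125.307425 tonnes
Metal lost to tailings:
= 161.687 - 125.307425
= 36.3796 tonnes

36.3796 tonnes


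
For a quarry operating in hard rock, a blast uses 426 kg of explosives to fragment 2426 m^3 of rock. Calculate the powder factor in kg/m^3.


0.1756 kg/m^3

Powder factor = explosive mass / rock volume
= 426 / 2426
= 0.1756 kg/m^3


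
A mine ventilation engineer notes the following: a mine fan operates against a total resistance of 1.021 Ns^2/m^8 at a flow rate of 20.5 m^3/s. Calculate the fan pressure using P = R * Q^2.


429.0753 Pa

Compute Q^2:
Q^2 = 20.5^2 = 420.25
Compute pressure:
P = R * Q^2 = 1.021 * 420.25
= 429.0753 Pa


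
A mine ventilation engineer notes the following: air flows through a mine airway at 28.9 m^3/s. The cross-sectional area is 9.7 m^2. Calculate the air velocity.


Velocity = flow rate / cross-sectional area
= 28.9 / 9.7
= 2.9794 m/s

2.9794 m/s


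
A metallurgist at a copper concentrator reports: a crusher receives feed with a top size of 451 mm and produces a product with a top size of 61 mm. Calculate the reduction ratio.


7.3934

Reduction ratio = feed size / product size
= 451 / 61
= 7.3934
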